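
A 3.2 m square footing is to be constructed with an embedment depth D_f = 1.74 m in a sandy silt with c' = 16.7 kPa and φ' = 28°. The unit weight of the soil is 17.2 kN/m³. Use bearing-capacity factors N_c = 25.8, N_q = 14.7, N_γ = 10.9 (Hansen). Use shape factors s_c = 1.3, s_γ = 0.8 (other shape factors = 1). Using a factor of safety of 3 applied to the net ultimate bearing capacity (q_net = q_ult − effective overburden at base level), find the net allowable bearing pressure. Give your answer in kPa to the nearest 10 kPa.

q_all(net) ≈ 400 kPa

Overburden at base level: q = 17.2 × 1.74 = 29.928 kPa.
Cohesion term c·N_c·s_c = 16.7 × 25.8 × 1.3 = 560.12 kPa; surcharge term q·N_q = 29.928 × 14.7 = 439.94 kPa; self-weight term 0.5·γ·B·N_γ·s_γ = 0.5 × 17.2 × 3.2 × 10.9 × 0.8 = 239.97 kPa.
q_ult = 560.12 + 439.94 + 239.97 = 1240 kPa.
Net ultimate: q_net = 1240 − 29.928 = 1210.1 kPa.
q_all(net) = 1210.1 / 3 = 403.37 kPa.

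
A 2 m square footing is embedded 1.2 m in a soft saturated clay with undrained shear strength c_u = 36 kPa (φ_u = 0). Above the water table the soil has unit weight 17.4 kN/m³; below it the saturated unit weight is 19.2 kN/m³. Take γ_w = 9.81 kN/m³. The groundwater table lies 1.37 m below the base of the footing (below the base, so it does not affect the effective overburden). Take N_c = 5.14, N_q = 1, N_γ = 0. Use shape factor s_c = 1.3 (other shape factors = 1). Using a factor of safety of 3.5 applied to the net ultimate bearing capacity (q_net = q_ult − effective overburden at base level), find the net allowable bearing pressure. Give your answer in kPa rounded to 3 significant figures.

q_all(net) ≈ 68.7 kPa

Effective surcharge at the founding depth q = γ·D_f = 17.4 × 1.2 = 20.88 kPa.
q_ult = c·N_c·s_c + q·N_q
     = 36 × 5.14 × 1.3 + 20.88 × 1
     = 240.55 + 20.88 = 261.43 kPa.
Net ultimate: q_net = 261.43 − 20.88 = 240.55 kPa.
q_all(net) = 240.55 / 3.5 = 68.729 kPa.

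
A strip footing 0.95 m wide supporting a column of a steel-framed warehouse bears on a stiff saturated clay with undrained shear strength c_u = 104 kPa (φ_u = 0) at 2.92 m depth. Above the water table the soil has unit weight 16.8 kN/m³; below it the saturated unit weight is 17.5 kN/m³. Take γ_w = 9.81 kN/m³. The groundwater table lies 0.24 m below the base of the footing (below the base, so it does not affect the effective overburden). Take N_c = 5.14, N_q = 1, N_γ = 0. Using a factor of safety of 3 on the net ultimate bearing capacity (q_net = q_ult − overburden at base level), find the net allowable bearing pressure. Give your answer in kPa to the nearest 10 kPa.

Overburden at base level: q = 16.8 × 2.92 = 49.056 kPa.
Cohesion term c·N_c = 104 × 5.14 = 534.56 kPa; surcharge term q·N_q = 49.056 × 1 = 49.056 kPa.
q_ult = 534.56 + 49.056 = 583.62 kPa.
q_net = 583.62 − 49.056 = 534.56 kPa.
q_all(net) = 534.56 / 3 = 178.19 kPa.

q_all(net) ≈ 180 kPa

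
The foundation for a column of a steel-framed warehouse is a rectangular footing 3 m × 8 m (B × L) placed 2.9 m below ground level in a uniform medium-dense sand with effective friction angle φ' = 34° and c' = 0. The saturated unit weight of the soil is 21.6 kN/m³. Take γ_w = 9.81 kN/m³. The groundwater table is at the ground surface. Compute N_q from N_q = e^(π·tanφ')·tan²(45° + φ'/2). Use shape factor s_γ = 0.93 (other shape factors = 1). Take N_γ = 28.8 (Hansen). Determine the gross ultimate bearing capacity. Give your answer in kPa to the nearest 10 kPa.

q_ult ≈ 1480 kPa

tan34° = 0.6745, so N_q = e^(π×0.6745)·tan²(62°) = 8.323 × 3.537 = 29.44.
Water table at ground surface, so effective unit weight γ' = 21.6 − 9.81 = 11.79 kN/m³ is used throughout; overburden q = 11.79 × 2.9 = 34.191 kPa; the same γ' applies in the ½γBN_γ term.
Surcharge term q·N_q = 34.191 × 29.44 = 1006.6 kPa; self-weight term 0.5·γ·B·N_γ·s_γ = 0.5 × 11.79 × 3 × 28.8 × 0.93 = 473.68 kPa.
q_ult = 1006.6 + 473.68 = 1480.3 kPa.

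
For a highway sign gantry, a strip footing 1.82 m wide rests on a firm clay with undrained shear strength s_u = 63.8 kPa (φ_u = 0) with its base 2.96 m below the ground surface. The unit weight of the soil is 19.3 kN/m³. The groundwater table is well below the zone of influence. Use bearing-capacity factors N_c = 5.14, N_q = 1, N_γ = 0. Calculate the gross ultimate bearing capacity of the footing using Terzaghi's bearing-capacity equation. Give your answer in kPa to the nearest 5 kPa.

Effective surcharge at the founding depth q = γ·D_f = 19.3 × 2.96 = 57.128 kPa.
q_ult = c·N_c + q·N_q
     = 63.8 × 5.14 + 57.128 × 1
     = 327.93 + 57.128 = 385.06 kPa.

q_ult ≈ 385 kPa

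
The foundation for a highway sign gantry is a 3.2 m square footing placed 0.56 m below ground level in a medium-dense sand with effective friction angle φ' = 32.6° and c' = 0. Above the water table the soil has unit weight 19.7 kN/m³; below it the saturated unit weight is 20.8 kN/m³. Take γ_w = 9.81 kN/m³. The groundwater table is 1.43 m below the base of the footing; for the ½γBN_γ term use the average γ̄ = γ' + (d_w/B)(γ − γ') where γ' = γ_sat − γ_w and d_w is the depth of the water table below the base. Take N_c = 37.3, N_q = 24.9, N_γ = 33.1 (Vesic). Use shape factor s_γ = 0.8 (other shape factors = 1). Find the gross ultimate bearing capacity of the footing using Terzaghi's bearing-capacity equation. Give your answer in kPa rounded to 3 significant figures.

q_ult ≈ 905 kPa

Overburden at base level: q = 19.7 × 0.56 = 11.032 kPa.
The water table is 1.43 m below the base (< B = 3.2 m), so the ½γBN_γ term uses γ̄ = γ' + (d_w/B)(γ − γ') = 10.99 + (1.43/3.2)(19.7 − 10.99) = 14.882 kN/m³.
Surcharge term q·N_q = 11.032 × 24.9 = 274.7 kPa; self-weight term 0.5·γ·B·N_γ·s_γ = 0.5 × 14.882 × 3.2 × 33.1 × 0.8 = 630.53 kPa.
q_ult = 274.7 + 630.53 = 905.23 kPa.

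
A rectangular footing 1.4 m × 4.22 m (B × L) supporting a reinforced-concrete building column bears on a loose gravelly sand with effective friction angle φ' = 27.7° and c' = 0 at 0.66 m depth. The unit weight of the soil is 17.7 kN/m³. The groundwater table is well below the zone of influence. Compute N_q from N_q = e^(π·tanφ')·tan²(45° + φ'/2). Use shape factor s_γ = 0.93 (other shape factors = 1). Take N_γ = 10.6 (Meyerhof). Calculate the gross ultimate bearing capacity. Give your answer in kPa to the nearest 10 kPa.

q_ult ≈ 290 kPa

tan27.7° = 0.525, so N_q = e^(π×0.525)·tan²(58.85°) = 5.204 × 2.737 = 14.24.
q = γ·D_f = 17.7 × 0.66 = 11.682 kPa.
q·N_q = 11.682 × 14.244 = 166.39 kPa
0.5·γ·B·N_γ·s_γ = 0.5 × 17.7 × 1.4 × 10.6 × 0.93 = 122.14 kPa
q_ult = 166.39 + 122.14 = 288.54 kPa.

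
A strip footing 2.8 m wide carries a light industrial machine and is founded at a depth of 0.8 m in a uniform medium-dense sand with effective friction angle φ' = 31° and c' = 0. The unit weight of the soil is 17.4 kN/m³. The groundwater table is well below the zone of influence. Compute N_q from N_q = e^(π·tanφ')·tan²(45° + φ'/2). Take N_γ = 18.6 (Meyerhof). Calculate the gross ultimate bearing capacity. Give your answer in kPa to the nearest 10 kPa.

q_ult ≈ 740 kPa

tan31° = 0.6009, so N_q = e^(π×0.6009)·tan²(60.5°) = 6.604 × 3.124 = 20.63.
q = γ·D_f = 17.4 × 0.8 = 13.92 kPa.
q·N_q = 13.92 × 20.631 = 287.18 kPa
0.5·γ·B·N_γ = 0.5 × 17.4 × 2.8 × 18.6 = 453.1 kPa
q_ult = 287.18 + 453.1 = 740.28 kPa.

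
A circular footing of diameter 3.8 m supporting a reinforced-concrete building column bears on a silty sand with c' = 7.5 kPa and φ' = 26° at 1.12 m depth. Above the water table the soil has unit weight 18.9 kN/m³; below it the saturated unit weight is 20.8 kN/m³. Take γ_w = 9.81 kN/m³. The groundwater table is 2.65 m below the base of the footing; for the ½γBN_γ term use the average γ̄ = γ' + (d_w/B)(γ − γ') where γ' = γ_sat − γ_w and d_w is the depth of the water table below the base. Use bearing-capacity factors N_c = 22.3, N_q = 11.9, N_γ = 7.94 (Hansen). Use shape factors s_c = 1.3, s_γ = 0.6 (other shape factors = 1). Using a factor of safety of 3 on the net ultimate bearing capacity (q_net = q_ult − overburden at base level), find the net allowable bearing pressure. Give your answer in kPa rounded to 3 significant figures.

Overburden at base level: q = 18.9 × 1.12 = 21.168 kPa.
The water table is 2.65 m below the base (< B = 3.8 m), so the ½γBN_γ term uses γ̄ = γ' + (d_w/B)(γ − γ') = 10.99 + (2.65/3.8)(18.9 − 10.99) = 16.506 kN/m³.
Cohesion term c·N_c·s_c = 7.5 × 22.3 × 1.3 = 217.43 kPa; surcharge term q·N_q = 21.168 × 11.9 = 251.9 kPa; self-weight term 0.5·γ·B·N_γ·s_γ = 0.5 × 16.506 × 3.8 × 7.94 × 0.6 = 149.41 kPa.
q_ult = 217.43 + 251.9 + 149.41 = 618.73 kPa.
q_net = 618.73 − 21.168 = 597.56 kPa.
q_all(net) = 597.56 / 3 = 199.19 kPa.

q_all(net) ≈ 199 kPa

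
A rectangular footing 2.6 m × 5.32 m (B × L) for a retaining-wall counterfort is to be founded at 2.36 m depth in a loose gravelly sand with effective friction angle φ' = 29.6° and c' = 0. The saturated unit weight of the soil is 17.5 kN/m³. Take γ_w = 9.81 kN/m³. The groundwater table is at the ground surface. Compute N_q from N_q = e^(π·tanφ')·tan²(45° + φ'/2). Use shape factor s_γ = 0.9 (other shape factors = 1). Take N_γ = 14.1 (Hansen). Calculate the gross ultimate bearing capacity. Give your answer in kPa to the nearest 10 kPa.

tan29.6° = 0.5681, so N_q = e^(π×0.5681)·tan²(59.8°) = 5.958 × 2.952 = 17.59.
γ' = 17.5 − 9.81 = 7.69 kN/m³ (submerged throughout). q = 7.69 × 2.36 = 18.148 kPa; the same γ' applies in the ½γBN_γ term.
q·N_q = 18.148 × 17.588 = 319.19 kPa
0.5·γ·B·N_γ·s_γ = 0.5 × 7.69 × 2.6 × 14.1 × 0.9 = 126.86 kPa
q_ult = 319.19 + 126.86 = 446.05 kPa.

q_ult ≈ 450 kPa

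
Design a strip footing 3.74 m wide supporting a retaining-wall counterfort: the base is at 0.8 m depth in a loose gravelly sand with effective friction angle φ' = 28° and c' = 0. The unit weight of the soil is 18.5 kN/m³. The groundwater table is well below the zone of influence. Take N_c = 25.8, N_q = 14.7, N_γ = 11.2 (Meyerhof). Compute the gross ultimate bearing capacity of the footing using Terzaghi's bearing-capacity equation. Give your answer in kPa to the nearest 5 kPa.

q_ult ≈ 605 kPa

Overburden at base level: q = 18.5 × 0.8 = 14.8 kPa.
Surcharge term q·N_q = 14.8 × 14.7 = 217.56 kPa; self-weight term 0.5·γ·B·N_γ = 0.5 × 18.5 × 3.74 × 11.2 = 387.46 kPa.
q_ult = 217.56 + 387.46 = 605.02 kPa.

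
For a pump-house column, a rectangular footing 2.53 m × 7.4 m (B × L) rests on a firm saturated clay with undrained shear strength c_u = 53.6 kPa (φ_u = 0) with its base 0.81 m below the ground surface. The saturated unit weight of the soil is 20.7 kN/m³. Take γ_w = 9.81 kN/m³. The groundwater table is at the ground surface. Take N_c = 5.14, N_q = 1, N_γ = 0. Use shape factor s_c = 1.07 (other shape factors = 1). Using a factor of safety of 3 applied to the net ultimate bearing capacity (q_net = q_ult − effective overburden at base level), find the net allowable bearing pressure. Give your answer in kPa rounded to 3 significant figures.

q_all(net) ≈ 98.3 kPa

With the water table at the surface the whole profile is submerged: γ' = 20.7 − 9.81 = 10.89 kN/m³, so q = γ'·D_f = 8.8209 kPa.
q_ult = c·N_c·s_c + q·N_q
     = 53.6 × 5.14 × 1.07 + 8.8209 × 1
     = 294.79 + 8.8209 = 303.61 kPa.
Net ultimate: q_net = 303.61 − 8.8209 = 294.79 kPa.
q_all(net) = 294.79 / 3 = 98.263 kPa.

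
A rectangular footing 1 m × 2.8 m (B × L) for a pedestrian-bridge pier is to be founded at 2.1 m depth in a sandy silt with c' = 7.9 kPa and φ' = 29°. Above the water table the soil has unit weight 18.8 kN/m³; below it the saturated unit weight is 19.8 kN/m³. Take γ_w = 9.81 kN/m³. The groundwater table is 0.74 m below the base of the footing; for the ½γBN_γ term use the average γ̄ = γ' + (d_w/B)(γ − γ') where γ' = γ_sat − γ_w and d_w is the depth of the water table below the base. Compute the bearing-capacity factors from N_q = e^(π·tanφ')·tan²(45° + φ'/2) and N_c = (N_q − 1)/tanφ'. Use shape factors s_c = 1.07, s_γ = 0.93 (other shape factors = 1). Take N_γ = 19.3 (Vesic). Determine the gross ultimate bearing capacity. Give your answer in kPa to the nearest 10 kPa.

q_ult ≈ 1030 kPa

tan29° = 0.5543, so N_q = e^(π×0.5543)·tan²(59.5°) = 5.705 × 2.882 = 16.44.
N_c = (16.44 − 1)/tan29° = 27.86.
q = γ·D_f = 18.8 × 2.1 = 39.48 kPa.
γ' = 9.99 kN/m³; averaging over the depth B below the base, γ̄ = γ' + (d_w/B)(γ − γ') = 16.509 kN/m³.
c·N_c·s_c = 7.9 × 27.86 × 1.07 = 235.5 kPa
q·N_q = 39.48 × 16.443 = 649.18 kPa
0.5·γ·B·N_γ·s_γ = 0.5 × 16.509 × 1 × 19.3 × 0.93 = 148.16 kPa
q_ult = 235.5 + 649.18 + 148.16 = 1032.8 kPa.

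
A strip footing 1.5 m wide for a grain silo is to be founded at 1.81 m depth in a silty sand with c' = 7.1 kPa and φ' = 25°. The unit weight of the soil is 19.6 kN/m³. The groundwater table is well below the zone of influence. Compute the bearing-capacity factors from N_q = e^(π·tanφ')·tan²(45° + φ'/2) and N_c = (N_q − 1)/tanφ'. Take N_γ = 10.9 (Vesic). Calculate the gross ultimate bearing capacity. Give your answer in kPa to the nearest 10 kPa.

tan25° = 0.4663, so N_q = e^(π×0.4663)·tan²(57.5°) = 4.327 × 2.464 = 10.66.
N_c = (10.66 − 1)/tan25° = 20.72.
Overburden at base level: q = 19.6 × 1.81 = 35.476 kPa.
Cohesion term c·N_c = 7.1 × 20.721 = 147.12 kPa; surcharge term q·N_q = 35.476 × 10.662 = 378.25 kPa; self-weight term 0.5·γ·B·N_γ = 0.5 × 19.6 × 1.5 × 10.9 = 160.23 kPa.
q_ult = 147.12 + 378.25 + 160.23 = 685.6 kPa.

q_ult ≈ 690 kPa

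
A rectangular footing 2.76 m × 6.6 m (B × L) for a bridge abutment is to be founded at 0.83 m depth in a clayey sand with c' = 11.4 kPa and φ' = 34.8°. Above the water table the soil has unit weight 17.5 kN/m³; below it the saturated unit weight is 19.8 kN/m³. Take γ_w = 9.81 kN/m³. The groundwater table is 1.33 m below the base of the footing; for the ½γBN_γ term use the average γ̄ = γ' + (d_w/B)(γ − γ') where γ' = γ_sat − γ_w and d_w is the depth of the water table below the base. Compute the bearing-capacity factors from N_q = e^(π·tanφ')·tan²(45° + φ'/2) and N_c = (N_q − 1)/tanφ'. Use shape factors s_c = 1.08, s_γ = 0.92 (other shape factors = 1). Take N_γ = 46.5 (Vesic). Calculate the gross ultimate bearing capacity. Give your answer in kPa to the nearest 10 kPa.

tan34.8° = 0.695, so N_q = e^(π×0.695)·tan²(62.4°) = 8.877 × 3.659 = 32.48.
N_c = (32.48 − 1)/tan34.8° = 45.29.
Effective surcharge at the founding depth q = γ·D_f = 17.5 × 0.83 = 14.525 kPa.
With d_w = 1.33 m < B, γ̄ = 9.99 + (1.33/2.76) × (17.5 − 9.99) = 13.609 kN/m³.
q_ult = c·N_c·s_c + q·N_q + 0.5·γ·B·N_γ·s_γ
     = 11.4 × 45.294 × 1.08 + 14.525 × 32.48 + 0.5 × 13.609 × 2.76 × 46.5 × 0.92
     = 557.66 + 471.77 + 803.42 = 1832.9 kPa.

q_ult ≈ 1830 kPa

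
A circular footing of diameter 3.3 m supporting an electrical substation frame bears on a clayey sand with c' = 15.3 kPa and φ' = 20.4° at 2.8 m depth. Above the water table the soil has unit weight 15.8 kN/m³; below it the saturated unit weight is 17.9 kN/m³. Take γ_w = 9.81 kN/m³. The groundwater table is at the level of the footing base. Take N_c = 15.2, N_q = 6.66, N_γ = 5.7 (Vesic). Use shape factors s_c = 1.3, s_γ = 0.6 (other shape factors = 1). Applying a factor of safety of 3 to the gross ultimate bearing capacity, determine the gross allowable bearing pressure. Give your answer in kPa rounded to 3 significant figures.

q = γ·D_f = 15.8 × 2.8 = 44.24 kPa.
For the ½γBN_γ term take γ' = 17.9 − 9.81 = 8.09 kN/m³ (soil below base is submerged).
c·N_c·s_c = 15.3 × 15.2 × 1.3 = 302.33 kPa
q·N_q = 44.24 × 6.66 = 294.64 kPa
0.5·γ·B·N_γ·s_γ = 0.5 × 8.09 × 3.3 × 5.7 × 0.6 = 45.652 kPa
q_ult = 302.33 + 294.64 + 45.652 = 642.62 kPa.
q_all = q_ult / FS = 642.62 / 3 = 214.21 kPa.

q_all ≈ 214 kPa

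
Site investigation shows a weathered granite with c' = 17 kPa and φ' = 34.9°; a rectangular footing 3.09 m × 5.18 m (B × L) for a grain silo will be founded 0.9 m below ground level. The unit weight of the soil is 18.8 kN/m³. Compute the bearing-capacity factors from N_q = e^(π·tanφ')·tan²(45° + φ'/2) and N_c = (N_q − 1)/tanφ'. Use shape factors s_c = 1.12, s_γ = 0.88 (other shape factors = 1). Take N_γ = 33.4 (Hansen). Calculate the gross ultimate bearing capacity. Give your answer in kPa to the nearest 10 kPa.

q_ult ≈ 2280 kPa

tan34.9° = 0.6976, so N_q = e^(π×0.6976)·tan²(62.45°) = 8.95 × 3.674 = 32.89.
N_c = (32.89 − 1)/tan34.9° = 45.71.
Effective surcharge at the founding depth q = γ·D_f = 18.8 × 0.9 = 16.92 kPa.
q_ult = c·N_c·s_c + q·N_q + 0.5·γ·B·N_γ·s_γ
     = 17 × 45.706 × 1.12 + 16.92 × 32.885 + 0.5 × 18.8 × 3.09 × 33.4 × 0.88
     = 870.25 + 556.42 + 853.72 = 2280.4 kPa.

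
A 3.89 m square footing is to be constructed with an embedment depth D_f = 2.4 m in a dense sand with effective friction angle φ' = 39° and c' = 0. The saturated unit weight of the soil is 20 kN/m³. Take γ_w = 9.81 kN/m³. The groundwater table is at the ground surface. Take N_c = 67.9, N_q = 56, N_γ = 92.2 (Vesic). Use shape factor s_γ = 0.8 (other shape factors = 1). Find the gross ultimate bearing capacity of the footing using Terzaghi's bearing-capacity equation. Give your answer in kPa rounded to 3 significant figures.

Water table at ground surface, so effective unit weight γ' = 20 − 9.81 = 10.19 kN/m³ is used throughout; overburden q = 10.19 × 2.4 = 24.456 kPa; the same γ' applies in the ½γBN_γ term.
Surcharge term q·N_q = 24.456 × 56 = 1369.5 kPa; self-weight term 0.5·γ·B·N_γ·s_γ = 0.5 × 10.19 × 3.89 × 92.2 × 0.8 = 1461.9 kPa.
q_ult = 1369.5 + 1461.9 = 2831.4 kPa.

q_ult ≈ 2830 kPa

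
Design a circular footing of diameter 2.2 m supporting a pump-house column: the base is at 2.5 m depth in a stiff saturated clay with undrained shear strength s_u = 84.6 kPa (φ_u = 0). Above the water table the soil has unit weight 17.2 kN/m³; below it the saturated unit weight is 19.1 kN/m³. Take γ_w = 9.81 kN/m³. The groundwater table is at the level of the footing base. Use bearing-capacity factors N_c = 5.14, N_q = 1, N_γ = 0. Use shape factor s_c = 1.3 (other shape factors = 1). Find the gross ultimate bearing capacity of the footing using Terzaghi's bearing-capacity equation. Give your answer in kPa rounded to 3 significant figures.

Effective surcharge at the founding depth q = γ·D_f = 17.2 × 2.5 = 43 kPa.
q_ult = c·N_c·s_c + q·N_q
     = 84.6 × 5.14 × 1.3 + 43 × 1
     = 565.3 + 43 = 608.3 kPa.

q_ult ≈ 608 kPa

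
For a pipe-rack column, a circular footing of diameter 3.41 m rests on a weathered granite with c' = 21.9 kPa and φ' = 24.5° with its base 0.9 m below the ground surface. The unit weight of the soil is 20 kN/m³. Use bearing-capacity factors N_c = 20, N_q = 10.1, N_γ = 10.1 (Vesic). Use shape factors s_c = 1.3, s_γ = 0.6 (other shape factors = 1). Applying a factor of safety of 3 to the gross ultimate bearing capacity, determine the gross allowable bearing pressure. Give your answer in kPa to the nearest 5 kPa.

q_all ≈ 320 kPa

Overburden at base level: q = 20 × 0.9 = 18 kPa.
Cohesion term c·N_c·s_c = 21.9 × 20 × 1.3 = 569.4 kPa; surcharge term q·N_q = 18 × 10.1 = 181.8 kPa; self-weight term 0.5·γ·B·N_γ·s_γ = 0.5 × 20 × 3.41 × 10.1 × 0.6 = 206.65 kPa.
q_ult = 569.4 + 181.8 + 206.65 = 957.85 kPa.
q_all = q_ult / FS = 957.85 / 3 = 319.28 kPa.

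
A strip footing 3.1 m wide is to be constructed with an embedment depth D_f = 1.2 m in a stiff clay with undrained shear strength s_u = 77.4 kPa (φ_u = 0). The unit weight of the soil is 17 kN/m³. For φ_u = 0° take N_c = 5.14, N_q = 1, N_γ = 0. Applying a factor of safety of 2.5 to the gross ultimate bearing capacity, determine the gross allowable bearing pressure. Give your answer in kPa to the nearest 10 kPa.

q = γ·D_f = 17 × 1.2 = 20.4 kPa.
c·N_c = 77.4 × 5.14 = 397.84 kPa
q·N_q = 20.4 × 1 = 20.4 kPa
q_ult = 397.84 + 20.4 = 418.24 kPa.
q_all = q_ult / FS = 418.24 / 2.5 = 167.29 kPa.

q_all ≈ 170 kPa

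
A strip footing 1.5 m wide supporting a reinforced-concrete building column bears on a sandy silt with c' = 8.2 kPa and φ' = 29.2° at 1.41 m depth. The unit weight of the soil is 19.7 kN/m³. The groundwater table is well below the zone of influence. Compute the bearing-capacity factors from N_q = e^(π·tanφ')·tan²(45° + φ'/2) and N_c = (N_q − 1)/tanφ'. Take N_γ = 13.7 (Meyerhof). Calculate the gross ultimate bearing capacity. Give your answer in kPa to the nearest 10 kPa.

tan29.2° = 0.5589, so N_q = e^(π×0.5589)·tan²(59.6°) = 5.788 × 2.905 = 16.82.
N_c = (16.82 − 1)/tan29.2° = 28.3.
q = γ·D_f = 19.7 × 1.41 = 27.777 kPa.
c·N_c = 8.2 × 28.298 = 232.04 kPa
q·N_q = 27.777 × 16.815 = 467.07 kPa
0.5·γ·B·N_γ = 0.5 × 19.7 × 1.5 × 13.7 = 202.42 kPa
q_ult = 232.04 + 467.07 + 202.42 = 901.53 kPa.

q_ult ≈ 900 kPa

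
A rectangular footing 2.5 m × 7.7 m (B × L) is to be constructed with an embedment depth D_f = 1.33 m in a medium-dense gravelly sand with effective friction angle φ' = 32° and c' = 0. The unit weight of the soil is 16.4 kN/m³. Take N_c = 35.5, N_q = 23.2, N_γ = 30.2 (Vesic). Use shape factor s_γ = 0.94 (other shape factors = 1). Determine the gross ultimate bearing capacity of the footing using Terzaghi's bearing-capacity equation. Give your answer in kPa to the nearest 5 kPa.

q_ult ≈ 1090 kPa

Effective surcharge at the founding depth q = γ·D_f = 16.4 × 1.33 = 21.812 kPa.
q_ult = q·N_q + 0.5·γ·B·N_γ·s_γ
     = 21.812 × 23.2 + 0.5 × 16.4 × 2.5 × 30.2 × 0.94
     = 506.04 + 581.95 = 1088 kPa.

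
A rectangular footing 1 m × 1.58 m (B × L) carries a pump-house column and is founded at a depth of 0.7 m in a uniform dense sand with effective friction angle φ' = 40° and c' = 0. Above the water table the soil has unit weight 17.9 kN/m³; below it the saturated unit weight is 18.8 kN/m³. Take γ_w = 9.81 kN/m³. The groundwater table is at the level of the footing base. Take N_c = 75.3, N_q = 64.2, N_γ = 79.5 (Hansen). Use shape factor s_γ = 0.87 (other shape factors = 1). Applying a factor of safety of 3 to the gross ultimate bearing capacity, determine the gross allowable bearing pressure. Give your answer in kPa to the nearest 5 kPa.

q = γ·D_f = 17.9 × 0.7 = 12.53 kPa.
For the ½γBN_γ term take γ' = 18.8 − 9.81 = 8.99 kN/m³ (soil below base is submerged).
q·N_q = 12.53 × 64.2 = 804.43 kPa
0.5·γ·B·N_γ·s_γ = 0.5 × 8.99 × 1 × 79.5 × 0.87 = 310.9 kPa
q_ult = 804.43 + 310.9 = 1115.3 kPa.
q_all = q_ult / FS = 1115.3 / 3 = 371.77 kPa.

q_all ≈ 370 kPa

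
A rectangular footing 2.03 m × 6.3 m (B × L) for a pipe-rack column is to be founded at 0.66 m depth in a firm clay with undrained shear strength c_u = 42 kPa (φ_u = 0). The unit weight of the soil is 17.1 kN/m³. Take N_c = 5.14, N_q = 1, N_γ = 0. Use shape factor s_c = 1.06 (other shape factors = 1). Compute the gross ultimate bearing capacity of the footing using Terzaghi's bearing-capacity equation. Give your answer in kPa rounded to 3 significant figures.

q_ult ≈ 240 kPa

q = γ·D_f = 17.1 × 0.66 = 11.286 kPa.
c·N_c·s_c = 42 × 5.14 × 1.06 = 228.83 kPa
q·N_q = 11.286 × 1 = 11.286 kPa
q_ult = 228.83 + 11.286 = 240.12 kPa.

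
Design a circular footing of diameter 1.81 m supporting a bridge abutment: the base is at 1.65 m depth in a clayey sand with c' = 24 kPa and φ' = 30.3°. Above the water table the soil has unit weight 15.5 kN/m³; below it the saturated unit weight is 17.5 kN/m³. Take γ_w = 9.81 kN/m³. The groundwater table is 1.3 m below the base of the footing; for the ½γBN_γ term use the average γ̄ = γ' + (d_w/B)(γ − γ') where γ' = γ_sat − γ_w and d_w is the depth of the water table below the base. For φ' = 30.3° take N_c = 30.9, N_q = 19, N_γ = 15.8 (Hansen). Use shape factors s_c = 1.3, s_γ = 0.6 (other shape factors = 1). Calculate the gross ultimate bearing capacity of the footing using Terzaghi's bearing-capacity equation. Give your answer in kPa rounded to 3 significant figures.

Overburden at base level: q = 15.5 × 1.65 = 25.575 kPa.
The water table is 1.3 m below the base (< B = 1.81 m), so the ½γBN_γ term uses γ̄ = γ' + (d_w/B)(γ − γ') = 7.69 + (1.3/1.81)(15.5 − 7.69) = 13.299 kN/m³.
Cohesion term c·N_c·s_c = 24 × 30.9 × 1.3 = 964.08 kPa; surcharge term q·N_q = 25.575 × 19 = 485.93 kPa; self-weight term 0.5·γ·B·N_γ·s_γ = 0.5 × 13.299 × 1.81 × 15.8 × 0.6 = 114.1 kPa.
q_ult = 964.08 + 485.93 + 114.1 = 1564.1 kPa.

q_ult ≈ 1560 kPa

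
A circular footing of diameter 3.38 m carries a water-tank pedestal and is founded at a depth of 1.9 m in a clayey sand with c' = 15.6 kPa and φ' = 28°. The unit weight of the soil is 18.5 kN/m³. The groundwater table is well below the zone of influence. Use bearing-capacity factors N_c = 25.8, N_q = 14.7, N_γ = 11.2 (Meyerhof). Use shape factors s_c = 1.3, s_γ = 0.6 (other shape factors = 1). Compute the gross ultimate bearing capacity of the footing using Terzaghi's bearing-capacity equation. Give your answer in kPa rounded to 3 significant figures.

q = γ·D_f = 18.5 × 1.9 = 35.15 kPa.
c·N_c·s_c = 15.6 × 25.8 × 1.3 = 523.22 kPa
q·N_q = 35.15 × 14.7 = 516.7 kPa
0.5·γ·B·N_γ·s_γ = 0.5 × 18.5 × 3.38 × 11.2 × 0.6 = 210.1 kPa
q_ult = 523.22 + 516.7 + 210.1 = 1250 kPa.

q_ult ≈ 1250 kPa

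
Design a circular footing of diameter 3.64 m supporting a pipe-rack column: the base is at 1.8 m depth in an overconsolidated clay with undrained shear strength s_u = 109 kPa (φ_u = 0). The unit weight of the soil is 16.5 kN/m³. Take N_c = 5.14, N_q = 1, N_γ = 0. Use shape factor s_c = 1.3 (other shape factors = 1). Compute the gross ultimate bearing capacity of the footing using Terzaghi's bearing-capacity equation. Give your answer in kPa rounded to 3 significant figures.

q_ult ≈ 758 kPa

Overburden at base level: q = 16.5 × 1.8 = 29.7 kPa.
Cohesion term c·N_c·s_c = 109 × 5.14 × 1.3 = 728.34 kPa; surcharge term q·N_q = 29.7 × 1 = 29.7 kPa.
q_ult = 728.34 + 29.7 = 758.04 kPa.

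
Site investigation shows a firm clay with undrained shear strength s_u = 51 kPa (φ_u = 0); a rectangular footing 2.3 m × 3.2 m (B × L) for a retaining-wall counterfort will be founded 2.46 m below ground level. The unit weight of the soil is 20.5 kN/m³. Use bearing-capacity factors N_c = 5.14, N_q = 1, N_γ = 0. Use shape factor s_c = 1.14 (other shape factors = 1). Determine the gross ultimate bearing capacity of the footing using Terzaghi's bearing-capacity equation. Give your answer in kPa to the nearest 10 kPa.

q = γ·D_f = 20.5 × 2.46 = 50.43 kPa.
c·N_c·s_c = 51 × 5.14 × 1.14 = 298.84 kPa
q·N_q = 50.43 × 1 = 50.43 kPa
q_ult = 298.84 + 50.43 = 349.27 kPa.

q_ult ≈ 350 kPa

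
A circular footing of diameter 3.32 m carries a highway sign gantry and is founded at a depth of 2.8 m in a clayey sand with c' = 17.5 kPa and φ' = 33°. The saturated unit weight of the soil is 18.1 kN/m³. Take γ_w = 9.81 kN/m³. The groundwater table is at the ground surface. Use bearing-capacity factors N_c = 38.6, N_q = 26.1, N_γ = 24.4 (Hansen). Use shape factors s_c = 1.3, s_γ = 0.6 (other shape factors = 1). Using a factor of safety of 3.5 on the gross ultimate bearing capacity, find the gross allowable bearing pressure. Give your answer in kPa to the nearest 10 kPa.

q_all ≈ 480 kPa

Water table at ground surface, so effective unit weight γ' = 18.1 − 9.81 = 8.29 kN/m³ is used throughout; overburden q = 8.29 × 2.8 = 23.212 kPa; the same γ' applies in the ½γBN_γ term.
Cohesion term c·N_c·s_c = 17.5 × 38.6 × 1.3 = 878.15 kPa; surcharge term q·N_q = 23.212 × 26.1 = 605.83 kPa; self-weight term 0.5·γ·B·N_γ·s_γ = 0.5 × 8.29 × 3.32 × 24.4 × 0.6 = 201.47 kPa.
q_ult = 878.15 + 605.83 + 201.47 = 1685.5 kPa.
q_all = 1685.5 / 3.5 = 481.56 kPa.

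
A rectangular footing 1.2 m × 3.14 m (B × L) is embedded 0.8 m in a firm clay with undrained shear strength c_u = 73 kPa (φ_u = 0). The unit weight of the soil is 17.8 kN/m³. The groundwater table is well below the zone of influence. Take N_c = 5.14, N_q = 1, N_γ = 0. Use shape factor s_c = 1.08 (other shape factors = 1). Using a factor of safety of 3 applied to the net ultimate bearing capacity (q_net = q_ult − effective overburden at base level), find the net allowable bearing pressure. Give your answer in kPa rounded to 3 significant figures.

Overburden at base level: q = 17.8 × 0.8 = 14.24 kPa.
Cohesion term c·N_c·s_c = 73 × 5.14 × 1.08 = 405.24 kPa; surcharge term q·N_q = 14.24 × 1 = 14.24 kPa.
q_ult = 405.24 + 14.24 = 419.48 kPa.
Net ultimate: q_net = 419.48 − 14.24 = 405.24 kPa.
q_all(net) = 405.24 / 3 = 135.08 kPa.

q_all(net) ≈ 135 kPa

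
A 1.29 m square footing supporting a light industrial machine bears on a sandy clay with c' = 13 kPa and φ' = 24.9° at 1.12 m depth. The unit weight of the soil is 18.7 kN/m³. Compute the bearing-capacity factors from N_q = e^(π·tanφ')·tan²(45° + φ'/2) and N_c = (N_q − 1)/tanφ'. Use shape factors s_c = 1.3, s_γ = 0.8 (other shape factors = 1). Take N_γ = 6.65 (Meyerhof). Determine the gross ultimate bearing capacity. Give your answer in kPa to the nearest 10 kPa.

tan24.9° = 0.4642, so N_q = e^(π×0.4642)·tan²(57.45°) = 4.299 × 2.454 = 10.55.
N_c = (10.55 − 1)/tan24.9° = 20.57.
Effective surcharge at the founding depth q = γ·D_f = 18.7 × 1.12 = 20.944 kPa.
q_ult = c·N_c·s_c + q·N_q + 0.5·γ·B·N_γ·s_γ
     = 13 × 20.575 × 1.3 + 20.944 × 10.551 + 0.5 × 18.7 × 1.29 × 6.65 × 0.8
     = 347.72 + 220.97 + 64.167 = 632.85 kPa.

q_ult ≈ 630 kPa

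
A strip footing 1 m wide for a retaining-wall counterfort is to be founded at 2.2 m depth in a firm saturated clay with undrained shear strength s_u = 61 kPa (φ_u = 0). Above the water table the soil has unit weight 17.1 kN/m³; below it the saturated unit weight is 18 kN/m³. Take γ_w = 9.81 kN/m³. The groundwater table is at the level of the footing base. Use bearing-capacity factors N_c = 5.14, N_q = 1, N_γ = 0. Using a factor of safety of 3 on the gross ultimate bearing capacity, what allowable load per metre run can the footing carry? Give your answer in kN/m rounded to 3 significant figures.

q = γ·D_f = 17.1 × 2.2 = 37.62 kPa.
c·N_c = 61 × 5.14 = 313.54 kPa
q·N_q = 37.62 × 1 = 37.62 kPa
q_ult = 313.54 + 37.62 = 351.16 kPa.
Gross allowable pressure q_all = 351.16 / 3 = 117.05 kPa.
Allowable wall load = q_all × B = 117.05 × 1 = 117.05 kN per metre run.

≈ 117 kN/m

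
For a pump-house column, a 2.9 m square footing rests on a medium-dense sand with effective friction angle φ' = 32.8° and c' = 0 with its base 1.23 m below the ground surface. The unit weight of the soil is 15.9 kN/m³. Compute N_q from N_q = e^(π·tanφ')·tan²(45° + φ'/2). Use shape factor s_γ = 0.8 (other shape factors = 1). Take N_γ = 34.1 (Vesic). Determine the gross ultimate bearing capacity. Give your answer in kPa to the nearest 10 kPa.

q_ult ≈ 1130 kPa

tan32.8° = 0.6445, so N_q = e^(π×0.6445)·tan²(61.4°) = 7.573 × 3.364 = 25.48.
Overburden at base level: q = 15.9 × 1.23 = 19.557 kPa.
Surcharge term q·N_q = 19.557 × 25.477 = 498.24 kPa; self-weight term 0.5·γ·B·N_γ·s_γ = 0.5 × 15.9 × 2.9 × 34.1 × 0.8 = 628.94 kPa.
q_ult = 498.24 + 628.94 = 1127.2 kPa.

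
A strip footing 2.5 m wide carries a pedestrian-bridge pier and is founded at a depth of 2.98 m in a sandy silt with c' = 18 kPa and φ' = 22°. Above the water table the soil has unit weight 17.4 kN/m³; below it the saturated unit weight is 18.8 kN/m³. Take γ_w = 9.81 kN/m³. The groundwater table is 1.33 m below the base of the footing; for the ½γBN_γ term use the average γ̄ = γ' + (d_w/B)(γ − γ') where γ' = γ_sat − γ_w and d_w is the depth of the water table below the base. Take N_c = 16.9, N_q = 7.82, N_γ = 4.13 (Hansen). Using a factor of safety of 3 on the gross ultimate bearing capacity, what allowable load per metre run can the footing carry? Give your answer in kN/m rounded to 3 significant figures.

≈ 649 kN/m

Effective surcharge at the founding depth q = γ·D_f = 17.4 × 2.98 = 51.852 kPa.
With d_w = 1.33 m < B, γ̄ = 8.99 + (1.33/2.5) × (17.4 − 8.99) = 13.464 kN/m³.
q_ult = c·N_c + q·N_q + 0.5·γ·B·N_γ
     = 18 × 16.9 + 51.852 × 7.82 + 0.5 × 13.464 × 2.5 × 4.13
     = 304.2 + 405.48 + 69.509 = 779.19 kPa.
Gross allowable pressure q_all = 779.19 / 3 = 259.73 kPa.
Allowable wall load = q_all × B = 259.73 × 2.5 = 649.33 kN per metre run.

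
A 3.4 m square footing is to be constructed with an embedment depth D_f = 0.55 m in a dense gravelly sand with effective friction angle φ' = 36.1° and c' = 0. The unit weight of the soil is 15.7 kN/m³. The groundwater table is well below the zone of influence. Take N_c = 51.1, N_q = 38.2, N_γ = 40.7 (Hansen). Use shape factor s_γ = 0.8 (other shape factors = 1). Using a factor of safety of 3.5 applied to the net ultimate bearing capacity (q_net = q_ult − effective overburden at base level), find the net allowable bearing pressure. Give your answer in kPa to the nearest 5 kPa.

q_all(net) ≈ 340 kPa

q = γ·D_f = 15.7 × 0.55 = 8.635 kPa.
q·N_q = 8.635 × 38.2 = 329.86 kPa
0.5·γ·B·N_γ·s_γ = 0.5 × 15.7 × 3.4 × 40.7 × 0.8 = 869.03 kPa
q_ult = 329.86 + 869.03 = 1198.9 kPa.
Net ultimate: q_net = 1198.9 − 8.635 = 1190.2 kPa.
q_all(net) = 1190.2 / 3.5 = 340.07 kPa.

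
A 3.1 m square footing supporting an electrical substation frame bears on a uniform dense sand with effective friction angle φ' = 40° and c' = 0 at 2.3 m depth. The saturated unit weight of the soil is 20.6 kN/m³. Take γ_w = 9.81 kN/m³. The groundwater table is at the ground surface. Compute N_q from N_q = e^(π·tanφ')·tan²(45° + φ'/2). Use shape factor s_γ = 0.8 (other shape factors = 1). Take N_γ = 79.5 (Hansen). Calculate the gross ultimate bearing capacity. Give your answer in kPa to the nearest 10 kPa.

tan40° = 0.8391, so N_q = e^(π×0.8391)·tan²(65°) = 13.959 × 4.599 = 64.2.
With the water table at the surface the whole profile is submerged: γ' = 20.6 − 9.81 = 10.79 kN/m³, so q = γ'·D_f = 24.817 kPa; the same γ' applies in the ½γBN_γ term.
q_ult = q·N_q + 0.5·γ·B·N_γ·s_γ
     = 24.817 × 64.195 + 0.5 × 10.79 × 3.1 × 79.5 × 0.8
     = 1593.1 + 1063.7 = 2656.8 kPa.

q_ult ≈ 2660 kPa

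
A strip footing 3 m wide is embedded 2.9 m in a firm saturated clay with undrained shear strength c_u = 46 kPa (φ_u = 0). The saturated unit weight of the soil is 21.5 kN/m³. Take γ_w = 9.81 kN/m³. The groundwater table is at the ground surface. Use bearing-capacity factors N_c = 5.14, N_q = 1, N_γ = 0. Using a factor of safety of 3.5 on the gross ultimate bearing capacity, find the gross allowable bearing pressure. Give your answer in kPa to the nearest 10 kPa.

γ' = 21.5 − 9.81 = 11.69 kN/m³ (submerged throughout). q = 11.69 × 2.9 = 33.901 kPa.
c·N_c = 46 × 5.14 = 236.44 kPa
q·N_q = 33.901 × 1 = 33.901 kPa
q_ult = 236.44 + 33.901 = 270.34 kPa.
q_all = 270.34 / 3.5 = 77.24 kPa.

q_all ≈ 80 kPa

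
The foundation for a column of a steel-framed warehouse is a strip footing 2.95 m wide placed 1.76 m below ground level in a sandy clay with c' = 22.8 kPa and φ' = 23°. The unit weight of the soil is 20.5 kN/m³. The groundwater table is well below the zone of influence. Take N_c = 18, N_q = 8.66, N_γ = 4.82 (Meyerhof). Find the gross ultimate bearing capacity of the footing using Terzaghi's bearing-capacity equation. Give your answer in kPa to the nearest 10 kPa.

q_ult ≈ 870 kPa

Overburden at base level: q = 20.5 × 1.76 = 36.08 kPa.
Cohesion term c·N_c = 22.8 × 18 = 410.4 kPa; surcharge term q·N_q = 36.08 × 8.66 = 312.45 kPa; self-weight term 0.5·γ·B·N_γ = 0.5 × 20.5 × 2.95 × 4.82 = 145.74 kPa.
q_ult = 410.4 + 312.45 + 145.74 = 868.6 kPa.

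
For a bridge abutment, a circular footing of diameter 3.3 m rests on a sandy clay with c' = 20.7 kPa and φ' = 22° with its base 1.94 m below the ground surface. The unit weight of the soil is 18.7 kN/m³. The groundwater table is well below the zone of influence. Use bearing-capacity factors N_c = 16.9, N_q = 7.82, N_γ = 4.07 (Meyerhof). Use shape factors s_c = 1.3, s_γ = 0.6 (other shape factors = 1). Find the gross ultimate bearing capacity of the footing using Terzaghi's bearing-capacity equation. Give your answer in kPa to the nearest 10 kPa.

q_ult ≈ 810 kPa

Effective surcharge at the founding depth q = γ·D_f = 18.7 × 1.94 = 36.278 kPa.
q_ult = c·N_c·s_c + q·N_q + 0.5·γ·B·N_γ·s_γ
     = 20.7 × 16.9 × 1.3 + 36.278 × 7.82 + 0.5 × 18.7 × 3.3 × 4.07 × 0.6
     = 454.78 + 283.69 + 75.348 = 813.82 kPa.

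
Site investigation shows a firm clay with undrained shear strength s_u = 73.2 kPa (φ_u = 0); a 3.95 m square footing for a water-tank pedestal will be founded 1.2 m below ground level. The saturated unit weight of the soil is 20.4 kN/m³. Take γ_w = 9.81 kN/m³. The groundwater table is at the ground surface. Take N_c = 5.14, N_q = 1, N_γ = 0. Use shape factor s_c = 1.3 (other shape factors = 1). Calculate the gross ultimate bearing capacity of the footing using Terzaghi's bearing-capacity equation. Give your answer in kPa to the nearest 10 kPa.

Water table at ground surface, so effective unit weight γ' = 20.4 − 9.81 = 10.59 kN/m³ is used throughout; overburden q = 10.59 × 1.2 = 12.708 kPa.
Cohesion term c·N_c·s_c = 73.2 × 5.14 × 1.3 = 489.12 kPa; surcharge term q·N_q = 12.708 × 1 = 12.708 kPa.
q_ult = 489.12 + 12.708 = 501.83 kPa.

q_ult ≈ 500 kPa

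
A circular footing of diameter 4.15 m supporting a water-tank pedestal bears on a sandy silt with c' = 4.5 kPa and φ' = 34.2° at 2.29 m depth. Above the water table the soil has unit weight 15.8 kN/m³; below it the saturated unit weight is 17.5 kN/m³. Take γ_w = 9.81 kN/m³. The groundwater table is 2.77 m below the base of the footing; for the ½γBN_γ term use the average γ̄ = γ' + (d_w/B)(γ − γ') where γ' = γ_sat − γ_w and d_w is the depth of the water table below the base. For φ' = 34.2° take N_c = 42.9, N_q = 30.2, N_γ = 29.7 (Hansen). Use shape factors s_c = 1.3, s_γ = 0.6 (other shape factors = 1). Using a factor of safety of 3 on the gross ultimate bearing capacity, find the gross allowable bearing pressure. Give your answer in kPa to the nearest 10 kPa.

Effective surcharge at the founding depth q = γ·D_f = 15.8 × 2.29 = 36.182 kPa.
With d_w = 2.77 m < B, γ̄ = 7.69 + (2.77/4.15) × (15.8 − 7.69) = 13.103 kN/m³.
q_ult = c·N_c·s_c + q·N_q + 0.5·γ·B·N_γ·s_γ
     = 4.5 × 42.9 × 1.3 + 36.182 × 30.2 + 0.5 × 13.103 × 4.15 × 29.7 × 0.6
     = 250.96 + 1092.7 + 484.51 = 1828.2 kPa.
q_all = 1828.2 / 3 = 609.39 kPa.

q_all ≈ 610 kPa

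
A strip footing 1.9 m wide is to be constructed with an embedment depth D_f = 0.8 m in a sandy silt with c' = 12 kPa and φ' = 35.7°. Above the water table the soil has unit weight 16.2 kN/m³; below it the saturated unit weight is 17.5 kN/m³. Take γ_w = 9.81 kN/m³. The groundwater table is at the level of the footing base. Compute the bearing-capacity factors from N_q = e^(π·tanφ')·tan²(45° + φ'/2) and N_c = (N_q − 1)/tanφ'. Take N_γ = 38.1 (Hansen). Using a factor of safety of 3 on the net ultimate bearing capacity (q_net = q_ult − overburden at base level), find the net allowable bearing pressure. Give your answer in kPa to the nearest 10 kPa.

N_q = e^(π·tan35.7°)·tan²(62.85°) = 36.35; N_c = (N_q − 1)/tanφ' = 49.19.
Overburden at base level: q = 16.2 × 0.8 = 12.96 kPa.
Below the base the soil is submerged, so the ½γBN_γ term uses γ' = 17.5 − 9.81 = 7.69 kN/m³.
Cohesion term c·N_c = 12 × 49.19 = 590.28 kPa; surcharge term q·N_q = 12.96 × 36.346 = 471.05 kPa; self-weight term 0.5·γ·B·N_γ = 0.5 × 7.69 × 1.9 × 38.1 = 278.34 kPa.
q_ult = 590.28 + 471.05 + 278.34 = 1339.7 kPa.
q_net = 1339.7 − 12.96 = 1326.7 kPa.
q_all(net) = 1326.7 / 3 = 442.24 kPa.

q_all(net) ≈ 440 kPa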